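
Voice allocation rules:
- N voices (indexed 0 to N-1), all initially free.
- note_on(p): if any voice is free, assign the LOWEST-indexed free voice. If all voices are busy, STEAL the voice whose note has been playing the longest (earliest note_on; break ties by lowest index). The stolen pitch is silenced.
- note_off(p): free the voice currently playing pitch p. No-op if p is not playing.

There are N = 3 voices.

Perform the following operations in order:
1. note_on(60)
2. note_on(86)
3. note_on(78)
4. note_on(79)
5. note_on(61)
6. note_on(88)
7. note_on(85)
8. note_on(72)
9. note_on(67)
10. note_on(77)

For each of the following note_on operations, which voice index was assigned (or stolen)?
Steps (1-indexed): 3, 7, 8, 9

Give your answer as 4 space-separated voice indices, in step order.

Op 1: note_on(60): voice 0 is free -> assigned | voices=[60 - -]
Op 2: note_on(86): voice 1 is free -> assigned | voices=[60 86 -]
Op 3: note_on(78): voice 2 is free -> assigned | voices=[60 86 78]
Op 4: note_on(79): all voices busy, STEAL voice 0 (pitch 60, oldest) -> assign | voices=[79 86 78]
Op 5: note_on(61): all voices busy, STEAL voice 1 (pitch 86, oldest) -> assign | voices=[79 61 78]
Op 6: note_on(88): all voices busy, STEAL voice 2 (pitch 78, oldest) -> assign | voices=[79 61 88]
Op 7: note_on(85): all voices busy, STEAL voice 0 (pitch 79, oldest) -> assign | voices=[85 61 88]
Op 8: note_on(72): all voices busy, STEAL voice 1 (pitch 61, oldest) -> assign | voices=[85 72 88]
Op 9: note_on(67): all voices busy, STEAL voice 2 (pitch 88, oldest) -> assign | voices=[85 72 67]
Op 10: note_on(77): all voices busy, STEAL voice 0 (pitch 85, oldest) -> assign | voices=[77 72 67]

Answer: 2 0 1 2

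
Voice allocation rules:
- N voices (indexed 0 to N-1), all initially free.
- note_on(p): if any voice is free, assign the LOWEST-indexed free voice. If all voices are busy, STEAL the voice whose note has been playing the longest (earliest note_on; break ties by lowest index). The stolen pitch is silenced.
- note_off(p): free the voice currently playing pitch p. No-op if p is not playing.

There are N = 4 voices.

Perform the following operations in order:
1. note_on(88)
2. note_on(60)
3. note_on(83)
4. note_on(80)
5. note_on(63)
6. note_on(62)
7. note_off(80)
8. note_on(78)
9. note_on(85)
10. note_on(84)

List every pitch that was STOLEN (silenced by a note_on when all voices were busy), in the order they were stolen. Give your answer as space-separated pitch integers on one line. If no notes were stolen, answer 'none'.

Answer: 88 60 83 63

Derivation:
Op 1: note_on(88): voice 0 is free -> assigned | voices=[88 - - -]
Op 2: note_on(60): voice 1 is free -> assigned | voices=[88 60 - -]
Op 3: note_on(83): voice 2 is free -> assigned | voices=[88 60 83 -]
Op 4: note_on(80): voice 3 is free -> assigned | voices=[88 60 83 80]
Op 5: note_on(63): all voices busy, STEAL voice 0 (pitch 88, oldest) -> assign | voices=[63 60 83 80]
Op 6: note_on(62): all voices busy, STEAL voice 1 (pitch 60, oldest) -> assign | voices=[63 62 83 80]
Op 7: note_off(80): free voice 3 | voices=[63 62 83 -]
Op 8: note_on(78): voice 3 is free -> assigned | voices=[63 62 83 78]
Op 9: note_on(85): all voices busy, STEAL voice 2 (pitch 83, oldest) -> assign | voices=[63 62 85 78]
Op 10: note_on(84): all voices busy, STEAL voice 0 (pitch 63, oldest) -> assign | voices=[84 62 85 78]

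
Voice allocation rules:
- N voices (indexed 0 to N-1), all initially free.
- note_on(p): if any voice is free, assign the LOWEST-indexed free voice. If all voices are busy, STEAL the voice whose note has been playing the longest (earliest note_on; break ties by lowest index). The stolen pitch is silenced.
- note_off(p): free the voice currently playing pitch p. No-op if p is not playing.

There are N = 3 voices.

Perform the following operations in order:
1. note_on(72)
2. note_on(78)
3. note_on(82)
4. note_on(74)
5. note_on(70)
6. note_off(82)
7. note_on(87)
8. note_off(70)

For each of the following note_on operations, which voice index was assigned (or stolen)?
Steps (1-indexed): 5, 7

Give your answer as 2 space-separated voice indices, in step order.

Answer: 1 2

Derivation:
Op 1: note_on(72): voice 0 is free -> assigned | voices=[72 - -]
Op 2: note_on(78): voice 1 is free -> assigned | voices=[72 78 -]
Op 3: note_on(82): voice 2 is free -> assigned | voices=[72 78 82]
Op 4: note_on(74): all voices busy, STEAL voice 0 (pitch 72, oldest) -> assign | voices=[74 78 82]
Op 5: note_on(70): all voices busy, STEAL voice 1 (pitch 78, oldest) -> assign | voices=[74 70 82]
Op 6: note_off(82): free voice 2 | voices=[74 70 -]
Op 7: note_on(87): voice 2 is free -> assigned | voices=[74 70 87]
Op 8: note_off(70): free voice 1 | voices=[74 - 87]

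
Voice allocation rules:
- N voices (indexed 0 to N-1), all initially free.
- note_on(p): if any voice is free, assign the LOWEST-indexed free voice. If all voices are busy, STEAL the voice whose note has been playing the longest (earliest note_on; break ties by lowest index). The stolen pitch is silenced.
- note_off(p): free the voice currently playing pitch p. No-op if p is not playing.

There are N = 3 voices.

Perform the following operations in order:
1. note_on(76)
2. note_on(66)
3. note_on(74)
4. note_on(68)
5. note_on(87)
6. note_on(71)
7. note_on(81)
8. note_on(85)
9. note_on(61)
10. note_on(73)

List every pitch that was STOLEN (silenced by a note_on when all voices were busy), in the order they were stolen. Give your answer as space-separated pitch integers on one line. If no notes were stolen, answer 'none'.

Answer: 76 66 74 68 87 71 81

Derivation:
Op 1: note_on(76): voice 0 is free -> assigned | voices=[76 - -]
Op 2: note_on(66): voice 1 is free -> assigned | voices=[76 66 -]
Op 3: note_on(74): voice 2 is free -> assigned | voices=[76 66 74]
Op 4: note_on(68): all voices busy, STEAL voice 0 (pitch 76, oldest) -> assign | voices=[68 66 74]
Op 5: note_on(87): all voices busy, STEAL voice 1 (pitch 66, oldest) -> assign | voices=[68 87 74]
Op 6: note_on(71): all voices busy, STEAL voice 2 (pitch 74, oldest) -> assign | voices=[68 87 71]
Op 7: note_on(81): all voices busy, STEAL voice 0 (pitch 68, oldest) -> assign | voices=[81 87 71]
Op 8: note_on(85): all voices busy, STEAL voice 1 (pitch 87, oldest) -> assign | voices=[81 85 71]
Op 9: note_on(61): all voices busy, STEAL voice 2 (pitch 71, oldest) -> assign | voices=[81 85 61]
Op 10: note_on(73): all voices busy, STEAL voice 0 (pitch 81, oldest) -> assign | voices=[73 85 61]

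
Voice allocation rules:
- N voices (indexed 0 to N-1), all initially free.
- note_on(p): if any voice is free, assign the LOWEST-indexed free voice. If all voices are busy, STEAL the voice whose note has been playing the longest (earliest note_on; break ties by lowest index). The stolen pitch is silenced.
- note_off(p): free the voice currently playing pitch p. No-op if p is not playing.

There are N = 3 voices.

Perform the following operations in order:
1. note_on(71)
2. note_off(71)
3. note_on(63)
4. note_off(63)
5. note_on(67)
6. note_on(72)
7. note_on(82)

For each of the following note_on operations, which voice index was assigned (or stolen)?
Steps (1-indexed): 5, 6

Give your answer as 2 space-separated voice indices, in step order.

Answer: 0 1

Derivation:
Op 1: note_on(71): voice 0 is free -> assigned | voices=[71 - -]
Op 2: note_off(71): free voice 0 | voices=[- - -]
Op 3: note_on(63): voice 0 is free -> assigned | voices=[63 - -]
Op 4: note_off(63): free voice 0 | voices=[- - -]
Op 5: note_on(67): voice 0 is free -> assigned | voices=[67 - -]
Op 6: note_on(72): voice 1 is free -> assigned | voices=[67 72 -]
Op 7: note_on(82): voice 2 is free -> assigned | voices=[67 72 82]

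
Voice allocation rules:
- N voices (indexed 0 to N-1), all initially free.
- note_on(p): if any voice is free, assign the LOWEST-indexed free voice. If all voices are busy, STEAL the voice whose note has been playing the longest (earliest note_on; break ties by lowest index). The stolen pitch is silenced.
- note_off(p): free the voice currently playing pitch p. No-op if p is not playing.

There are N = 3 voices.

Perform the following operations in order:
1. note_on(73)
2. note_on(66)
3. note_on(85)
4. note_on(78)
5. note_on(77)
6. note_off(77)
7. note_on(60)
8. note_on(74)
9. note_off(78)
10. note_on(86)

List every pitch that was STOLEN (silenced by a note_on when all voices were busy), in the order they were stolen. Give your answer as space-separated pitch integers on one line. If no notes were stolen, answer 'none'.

Op 1: note_on(73): voice 0 is free -> assigned | voices=[73 - -]
Op 2: note_on(66): voice 1 is free -> assigned | voices=[73 66 -]
Op 3: note_on(85): voice 2 is free -> assigned | voices=[73 66 85]
Op 4: note_on(78): all voices busy, STEAL voice 0 (pitch 73, oldest) -> assign | voices=[78 66 85]
Op 5: note_on(77): all voices busy, STEAL voice 1 (pitch 66, oldest) -> assign | voices=[78 77 85]
Op 6: note_off(77): free voice 1 | voices=[78 - 85]
Op 7: note_on(60): voice 1 is free -> assigned | voices=[78 60 85]
Op 8: note_on(74): all voices busy, STEAL voice 2 (pitch 85, oldest) -> assign | voices=[78 60 74]
Op 9: note_off(78): free voice 0 | voices=[- 60 74]
Op 10: note_on(86): voice 0 is free -> assigned | voices=[86 60 74]

Answer: 73 66 85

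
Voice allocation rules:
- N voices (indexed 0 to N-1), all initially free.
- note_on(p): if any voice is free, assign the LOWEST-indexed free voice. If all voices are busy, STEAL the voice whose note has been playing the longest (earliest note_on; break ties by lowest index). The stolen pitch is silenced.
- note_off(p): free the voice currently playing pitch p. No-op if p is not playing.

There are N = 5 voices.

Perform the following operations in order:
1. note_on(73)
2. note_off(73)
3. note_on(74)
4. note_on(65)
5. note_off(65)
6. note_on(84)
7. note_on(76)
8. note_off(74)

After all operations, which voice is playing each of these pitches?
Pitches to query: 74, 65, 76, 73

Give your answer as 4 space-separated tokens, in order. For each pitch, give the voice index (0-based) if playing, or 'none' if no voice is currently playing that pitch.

Answer: none none 2 none

Derivation:
Op 1: note_on(73): voice 0 is free -> assigned | voices=[73 - - - -]
Op 2: note_off(73): free voice 0 | voices=[- - - - -]
Op 3: note_on(74): voice 0 is free -> assigned | voices=[74 - - - -]
Op 4: note_on(65): voice 1 is free -> assigned | voices=[74 65 - - -]
Op 5: note_off(65): free voice 1 | voices=[74 - - - -]
Op 6: note_on(84): voice 1 is free -> assigned | voices=[74 84 - - -]
Op 7: note_on(76): voice 2 is free -> assigned | voices=[74 84 76 - -]
Op 8: note_off(74): free voice 0 | voices=[- 84 76 - -]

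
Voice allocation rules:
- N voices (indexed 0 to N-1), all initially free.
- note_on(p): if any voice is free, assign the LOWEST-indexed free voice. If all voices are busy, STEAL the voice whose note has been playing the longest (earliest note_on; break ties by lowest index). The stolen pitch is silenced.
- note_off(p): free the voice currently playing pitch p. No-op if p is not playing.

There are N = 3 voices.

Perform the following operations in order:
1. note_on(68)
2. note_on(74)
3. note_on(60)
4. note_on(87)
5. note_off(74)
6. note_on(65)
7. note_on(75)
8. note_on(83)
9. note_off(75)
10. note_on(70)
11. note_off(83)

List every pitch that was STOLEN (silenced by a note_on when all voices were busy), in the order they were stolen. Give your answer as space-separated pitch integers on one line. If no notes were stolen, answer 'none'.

Answer: 68 60 87

Derivation:
Op 1: note_on(68): voice 0 is free -> assigned | voices=[68 - -]
Op 2: note_on(74): voice 1 is free -> assigned | voices=[68 74 -]
Op 3: note_on(60): voice 2 is free -> assigned | voices=[68 74 60]
Op 4: note_on(87): all voices busy, STEAL voice 0 (pitch 68, oldest) -> assign | voices=[87 74 60]
Op 5: note_off(74): free voice 1 | voices=[87 - 60]
Op 6: note_on(65): voice 1 is free -> assigned | voices=[87 65 60]
Op 7: note_on(75): all voices busy, STEAL voice 2 (pitch 60, oldest) -> assign | voices=[87 65 75]
Op 8: note_on(83): all voices busy, STEAL voice 0 (pitch 87, oldest) -> assign | voices=[83 65 75]
Op 9: note_off(75): free voice 2 | voices=[83 65 -]
Op 10: note_on(70): voice 2 is free -> assigned | voices=[83 65 70]
Op 11: note_off(83): free voice 0 | voices=[- 65 70]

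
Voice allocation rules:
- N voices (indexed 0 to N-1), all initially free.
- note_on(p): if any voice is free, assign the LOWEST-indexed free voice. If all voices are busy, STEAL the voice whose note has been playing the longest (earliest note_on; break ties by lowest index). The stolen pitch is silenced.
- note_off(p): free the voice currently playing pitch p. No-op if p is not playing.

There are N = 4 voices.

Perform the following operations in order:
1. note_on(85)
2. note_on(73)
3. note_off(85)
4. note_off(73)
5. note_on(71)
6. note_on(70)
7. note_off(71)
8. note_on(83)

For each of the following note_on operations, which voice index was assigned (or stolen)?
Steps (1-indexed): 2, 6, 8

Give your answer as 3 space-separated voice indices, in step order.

Answer: 1 1 0

Derivation:
Op 1: note_on(85): voice 0 is free -> assigned | voices=[85 - - -]
Op 2: note_on(73): voice 1 is free -> assigned | voices=[85 73 - -]
Op 3: note_off(85): free voice 0 | voices=[- 73 - -]
Op 4: note_off(73): free voice 1 | voices=[- - - -]
Op 5: note_on(71): voice 0 is free -> assigned | voices=[71 - - -]
Op 6: note_on(70): voice 1 is free -> assigned | voices=[71 70 - -]
Op 7: note_off(71): free voice 0 | voices=[- 70 - -]
Op 8: note_on(83): voice 0 is free -> assigned | voices=[83 70 - -]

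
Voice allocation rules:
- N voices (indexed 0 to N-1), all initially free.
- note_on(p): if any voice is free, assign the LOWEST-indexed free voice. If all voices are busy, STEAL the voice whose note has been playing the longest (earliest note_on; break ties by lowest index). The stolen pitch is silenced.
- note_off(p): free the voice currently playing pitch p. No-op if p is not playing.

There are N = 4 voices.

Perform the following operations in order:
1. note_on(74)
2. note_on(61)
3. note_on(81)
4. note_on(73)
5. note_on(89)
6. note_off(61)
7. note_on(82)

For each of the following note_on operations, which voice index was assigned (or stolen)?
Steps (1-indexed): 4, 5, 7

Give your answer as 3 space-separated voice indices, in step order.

Op 1: note_on(74): voice 0 is free -> assigned | voices=[74 - - -]
Op 2: note_on(61): voice 1 is free -> assigned | voices=[74 61 - -]
Op 3: note_on(81): voice 2 is free -> assigned | voices=[74 61 81 -]
Op 4: note_on(73): voice 3 is free -> assigned | voices=[74 61 81 73]
Op 5: note_on(89): all voices busy, STEAL voice 0 (pitch 74, oldest) -> assign | voices=[89 61 81 73]
Op 6: note_off(61): free voice 1 | voices=[89 - 81 73]
Op 7: note_on(82): voice 1 is free -> assigned | voices=[89 82 81 73]

Answer: 3 0 1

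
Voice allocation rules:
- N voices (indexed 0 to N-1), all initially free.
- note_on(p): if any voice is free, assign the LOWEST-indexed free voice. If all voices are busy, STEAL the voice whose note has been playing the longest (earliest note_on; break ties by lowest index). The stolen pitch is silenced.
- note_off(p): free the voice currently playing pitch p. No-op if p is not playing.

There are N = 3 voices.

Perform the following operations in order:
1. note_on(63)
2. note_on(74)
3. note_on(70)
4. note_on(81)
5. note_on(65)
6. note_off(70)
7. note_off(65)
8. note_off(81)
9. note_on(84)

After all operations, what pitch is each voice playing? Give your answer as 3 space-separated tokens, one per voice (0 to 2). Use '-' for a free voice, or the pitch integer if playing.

Answer: 84 - -

Derivation:
Op 1: note_on(63): voice 0 is free -> assigned | voices=[63 - -]
Op 2: note_on(74): voice 1 is free -> assigned | voices=[63 74 -]
Op 3: note_on(70): voice 2 is free -> assigned | voices=[63 74 70]
Op 4: note_on(81): all voices busy, STEAL voice 0 (pitch 63, oldest) -> assign | voices=[81 74 70]
Op 5: note_on(65): all voices busy, STEAL voice 1 (pitch 74, oldest) -> assign | voices=[81 65 70]
Op 6: note_off(70): free voice 2 | voices=[81 65 -]
Op 7: note_off(65): free voice 1 | voices=[81 - -]
Op 8: note_off(81): free voice 0 | voices=[- - -]
Op 9: note_on(84): voice 0 is free -> assigned | voices=[84 - -]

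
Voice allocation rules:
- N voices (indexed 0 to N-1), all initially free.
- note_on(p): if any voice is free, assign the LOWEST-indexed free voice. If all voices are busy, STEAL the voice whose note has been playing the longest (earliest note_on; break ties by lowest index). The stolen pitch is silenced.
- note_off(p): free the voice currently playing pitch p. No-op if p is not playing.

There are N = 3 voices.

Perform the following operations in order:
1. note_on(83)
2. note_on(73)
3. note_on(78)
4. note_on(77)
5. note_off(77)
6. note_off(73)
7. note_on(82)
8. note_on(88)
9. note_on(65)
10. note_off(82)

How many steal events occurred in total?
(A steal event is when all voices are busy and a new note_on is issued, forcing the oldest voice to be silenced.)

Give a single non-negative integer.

Op 1: note_on(83): voice 0 is free -> assigned | voices=[83 - -]
Op 2: note_on(73): voice 1 is free -> assigned | voices=[83 73 -]
Op 3: note_on(78): voice 2 is free -> assigned | voices=[83 73 78]
Op 4: note_on(77): all voices busy, STEAL voice 0 (pitch 83, oldest) -> assign | voices=[77 73 78]
Op 5: note_off(77): free voice 0 | voices=[- 73 78]
Op 6: note_off(73): free voice 1 | voices=[- - 78]
Op 7: note_on(82): voice 0 is free -> assigned | voices=[82 - 78]
Op 8: note_on(88): voice 1 is free -> assigned | voices=[82 88 78]
Op 9: note_on(65): all voices busy, STEAL voice 2 (pitch 78, oldest) -> assign | voices=[82 88 65]
Op 10: note_off(82): free voice 0 | voices=[- 88 65]

Answer: 2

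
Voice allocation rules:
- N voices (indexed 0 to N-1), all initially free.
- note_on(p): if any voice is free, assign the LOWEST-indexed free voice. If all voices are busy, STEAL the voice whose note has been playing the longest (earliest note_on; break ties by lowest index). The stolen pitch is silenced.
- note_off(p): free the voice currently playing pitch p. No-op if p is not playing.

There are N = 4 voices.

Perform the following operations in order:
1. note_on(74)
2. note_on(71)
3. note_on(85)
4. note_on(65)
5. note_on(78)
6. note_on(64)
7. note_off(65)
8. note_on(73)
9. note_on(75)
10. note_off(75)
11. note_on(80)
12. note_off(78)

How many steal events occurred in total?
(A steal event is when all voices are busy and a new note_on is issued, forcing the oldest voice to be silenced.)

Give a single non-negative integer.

Op 1: note_on(74): voice 0 is free -> assigned | voices=[74 - - -]
Op 2: note_on(71): voice 1 is free -> assigned | voices=[74 71 - -]
Op 3: note_on(85): voice 2 is free -> assigned | voices=[74 71 85 -]
Op 4: note_on(65): voice 3 is free -> assigned | voices=[74 71 85 65]
Op 5: note_on(78): all voices busy, STEAL voice 0 (pitch 74, oldest) -> assign | voices=[78 71 85 65]
Op 6: note_on(64): all voices busy, STEAL voice 1 (pitch 71, oldest) -> assign | voices=[78 64 85 65]
Op 7: note_off(65): free voice 3 | voices=[78 64 85 -]
Op 8: note_on(73): voice 3 is free -> assigned | voices=[78 64 85 73]
Op 9: note_on(75): all voices busy, STEAL voice 2 (pitch 85, oldest) -> assign | voices=[78 64 75 73]
Op 10: note_off(75): free voice 2 | voices=[78 64 - 73]
Op 11: note_on(80): voice 2 is free -> assigned | voices=[78 64 80 73]
Op 12: note_off(78): free voice 0 | voices=[- 64 80 73]

Answer: 3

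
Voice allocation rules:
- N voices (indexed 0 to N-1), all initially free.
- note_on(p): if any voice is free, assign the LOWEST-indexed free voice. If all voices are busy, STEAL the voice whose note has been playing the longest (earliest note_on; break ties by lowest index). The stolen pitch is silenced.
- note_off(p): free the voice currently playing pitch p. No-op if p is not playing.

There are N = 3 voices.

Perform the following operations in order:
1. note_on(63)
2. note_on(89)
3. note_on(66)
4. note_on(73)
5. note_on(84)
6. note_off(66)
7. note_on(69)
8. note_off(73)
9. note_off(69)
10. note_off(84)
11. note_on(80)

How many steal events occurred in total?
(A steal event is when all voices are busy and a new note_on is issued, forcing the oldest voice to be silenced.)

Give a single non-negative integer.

Answer: 2

Derivation:
Op 1: note_on(63): voice 0 is free -> assigned | voices=[63 - -]
Op 2: note_on(89): voice 1 is free -> assigned | voices=[63 89 -]
Op 3: note_on(66): voice 2 is free -> assigned | voices=[63 89 66]
Op 4: note_on(73): all voices busy, STEAL voice 0 (pitch 63, oldest) -> assign | voices=[73 89 66]
Op 5: note_on(84): all voices busy, STEAL voice 1 (pitch 89, oldest) -> assign | voices=[73 84 66]
Op 6: note_off(66): free voice 2 | voices=[73 84 -]
Op 7: note_on(69): voice 2 is free -> assigned | voices=[73 84 69]
Op 8: note_off(73): free voice 0 | voices=[- 84 69]
Op 9: note_off(69): free voice 2 | voices=[- 84 -]
Op 10: note_off(84): free voice 1 | voices=[- - -]
Op 11: note_on(80): voice 0 is free -> assigned | voices=[80 - -]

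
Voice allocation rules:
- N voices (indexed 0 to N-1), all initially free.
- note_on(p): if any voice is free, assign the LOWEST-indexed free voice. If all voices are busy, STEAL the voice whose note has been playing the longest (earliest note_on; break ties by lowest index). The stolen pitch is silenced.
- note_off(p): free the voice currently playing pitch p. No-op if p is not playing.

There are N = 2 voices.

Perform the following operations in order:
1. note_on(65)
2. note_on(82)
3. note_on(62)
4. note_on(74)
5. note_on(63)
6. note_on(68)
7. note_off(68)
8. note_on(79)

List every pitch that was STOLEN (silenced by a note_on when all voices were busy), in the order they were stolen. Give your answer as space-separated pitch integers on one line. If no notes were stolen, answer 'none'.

Op 1: note_on(65): voice 0 is free -> assigned | voices=[65 -]
Op 2: note_on(82): voice 1 is free -> assigned | voices=[65 82]
Op 3: note_on(62): all voices busy, STEAL voice 0 (pitch 65, oldest) -> assign | voices=[62 82]
Op 4: note_on(74): all voices busy, STEAL voice 1 (pitch 82, oldest) -> assign | voices=[62 74]
Op 5: note_on(63): all voices busy, STEAL voice 0 (pitch 62, oldest) -> assign | voices=[63 74]
Op 6: note_on(68): all voices busy, STEAL voice 1 (pitch 74, oldest) -> assign | voices=[63 68]
Op 7: note_off(68): free voice 1 | voices=[63 -]
Op 8: note_on(79): voice 1 is free -> assigned | voices=[63 79]

Answer: 65 82 62 74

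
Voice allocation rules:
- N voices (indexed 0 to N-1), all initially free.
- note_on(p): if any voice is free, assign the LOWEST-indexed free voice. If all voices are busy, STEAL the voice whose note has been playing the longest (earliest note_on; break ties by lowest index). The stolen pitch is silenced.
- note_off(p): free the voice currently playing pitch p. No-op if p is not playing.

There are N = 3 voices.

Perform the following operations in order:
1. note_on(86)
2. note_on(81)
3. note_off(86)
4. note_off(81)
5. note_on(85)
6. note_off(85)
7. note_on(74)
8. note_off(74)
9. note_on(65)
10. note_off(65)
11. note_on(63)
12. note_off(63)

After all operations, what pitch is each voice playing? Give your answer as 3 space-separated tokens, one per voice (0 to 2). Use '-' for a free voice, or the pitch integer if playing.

Answer: - - -

Derivation:
Op 1: note_on(86): voice 0 is free -> assigned | voices=[86 - -]
Op 2: note_on(81): voice 1 is free -> assigned | voices=[86 81 -]
Op 3: note_off(86): free voice 0 | voices=[- 81 -]
Op 4: note_off(81): free voice 1 | voices=[- - -]
Op 5: note_on(85): voice 0 is free -> assigned | voices=[85 - -]
Op 6: note_off(85): free voice 0 | voices=[- - -]
Op 7: note_on(74): voice 0 is free -> assigned | voices=[74 - -]
Op 8: note_off(74): free voice 0 | voices=[- - -]
Op 9: note_on(65): voice 0 is free -> assigned | voices=[65 - -]
Op 10: note_off(65): free voice 0 | voices=[- - -]
Op 11: note_on(63): voice 0 is free -> assigned | voices=[63 - -]
Op 12: note_off(63): free voice 0 | voices=[- - -]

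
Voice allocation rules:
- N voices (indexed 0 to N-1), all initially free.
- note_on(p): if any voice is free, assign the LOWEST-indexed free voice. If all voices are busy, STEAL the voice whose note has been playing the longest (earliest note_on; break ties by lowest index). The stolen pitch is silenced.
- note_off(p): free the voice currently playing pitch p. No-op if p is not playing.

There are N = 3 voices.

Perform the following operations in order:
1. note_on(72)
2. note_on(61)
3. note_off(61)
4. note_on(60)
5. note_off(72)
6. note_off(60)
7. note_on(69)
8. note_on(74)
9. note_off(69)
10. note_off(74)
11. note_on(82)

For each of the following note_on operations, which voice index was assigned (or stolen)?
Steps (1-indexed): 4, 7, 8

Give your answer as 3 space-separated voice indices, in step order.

Op 1: note_on(72): voice 0 is free -> assigned | voices=[72 - -]
Op 2: note_on(61): voice 1 is free -> assigned | voices=[72 61 -]
Op 3: note_off(61): free voice 1 | voices=[72 - -]
Op 4: note_on(60): voice 1 is free -> assigned | voices=[72 60 -]
Op 5: note_off(72): free voice 0 | voices=[- 60 -]
Op 6: note_off(60): free voice 1 | voices=[- - -]
Op 7: note_on(69): voice 0 is free -> assigned | voices=[69 - -]
Op 8: note_on(74): voice 1 is free -> assigned | voices=[69 74 -]
Op 9: note_off(69): free voice 0 | voices=[- 74 -]
Op 10: note_off(74): free voice 1 | voices=[- - -]
Op 11: note_on(82): voice 0 is free -> assigned | voices=[82 - -]

Answer: 1 0 1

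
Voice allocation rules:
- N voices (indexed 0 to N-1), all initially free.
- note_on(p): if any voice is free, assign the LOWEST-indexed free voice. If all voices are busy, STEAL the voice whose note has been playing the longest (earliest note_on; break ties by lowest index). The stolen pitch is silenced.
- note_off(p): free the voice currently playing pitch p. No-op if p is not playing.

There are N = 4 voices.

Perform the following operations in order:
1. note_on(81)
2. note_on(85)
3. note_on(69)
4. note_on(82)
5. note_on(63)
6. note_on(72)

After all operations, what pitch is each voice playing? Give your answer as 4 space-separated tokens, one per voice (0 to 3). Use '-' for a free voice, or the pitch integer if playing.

Op 1: note_on(81): voice 0 is free -> assigned | voices=[81 - - -]
Op 2: note_on(85): voice 1 is free -> assigned | voices=[81 85 - -]
Op 3: note_on(69): voice 2 is free -> assigned | voices=[81 85 69 -]
Op 4: note_on(82): voice 3 is free -> assigned | voices=[81 85 69 82]
Op 5: note_on(63): all voices busy, STEAL voice 0 (pitch 81, oldest) -> assign | voices=[63 85 69 82]
Op 6: note_on(72): all voices busy, STEAL voice 1 (pitch 85, oldest) -> assign | voices=[63 72 69 82]

Answer: 63 72 69 82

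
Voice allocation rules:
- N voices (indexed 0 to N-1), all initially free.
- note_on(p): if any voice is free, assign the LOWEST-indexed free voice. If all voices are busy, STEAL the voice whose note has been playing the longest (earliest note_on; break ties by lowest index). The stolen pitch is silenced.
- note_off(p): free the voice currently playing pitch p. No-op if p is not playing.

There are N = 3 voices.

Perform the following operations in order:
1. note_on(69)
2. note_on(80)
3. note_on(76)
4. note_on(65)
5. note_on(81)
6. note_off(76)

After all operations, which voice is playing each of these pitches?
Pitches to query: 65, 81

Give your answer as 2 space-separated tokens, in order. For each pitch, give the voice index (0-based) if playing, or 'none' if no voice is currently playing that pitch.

Op 1: note_on(69): voice 0 is free -> assigned | voices=[69 - -]
Op 2: note_on(80): voice 1 is free -> assigned | voices=[69 80 -]
Op 3: note_on(76): voice 2 is free -> assigned | voices=[69 80 76]
Op 4: note_on(65): all voices busy, STEAL voice 0 (pitch 69, oldest) -> assign | voices=[65 80 76]
Op 5: note_on(81): all voices busy, STEAL voice 1 (pitch 80, oldest) -> assign | voices=[65 81 76]
Op 6: note_off(76): free voice 2 | voices=[65 81 -]

Answer: 0 1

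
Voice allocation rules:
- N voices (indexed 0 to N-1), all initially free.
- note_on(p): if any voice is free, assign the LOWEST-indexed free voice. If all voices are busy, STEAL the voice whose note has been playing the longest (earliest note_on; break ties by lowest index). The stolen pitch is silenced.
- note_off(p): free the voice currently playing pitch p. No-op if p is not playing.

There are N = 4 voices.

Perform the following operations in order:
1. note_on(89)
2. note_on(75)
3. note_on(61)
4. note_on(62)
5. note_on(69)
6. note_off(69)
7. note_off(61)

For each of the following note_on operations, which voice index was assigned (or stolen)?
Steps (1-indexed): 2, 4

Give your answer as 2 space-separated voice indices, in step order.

Op 1: note_on(89): voice 0 is free -> assigned | voices=[89 - - -]
Op 2: note_on(75): voice 1 is free -> assigned | voices=[89 75 - -]
Op 3: note_on(61): voice 2 is free -> assigned | voices=[89 75 61 -]
Op 4: note_on(62): voice 3 is free -> assigned | voices=[89 75 61 62]
Op 5: note_on(69): all voices busy, STEAL voice 0 (pitch 89, oldest) -> assign | voices=[69 75 61 62]
Op 6: note_off(69): free voice 0 | voices=[- 75 61 62]
Op 7: note_off(61): free voice 2 | voices=[- 75 - 62]

Answer: 1 3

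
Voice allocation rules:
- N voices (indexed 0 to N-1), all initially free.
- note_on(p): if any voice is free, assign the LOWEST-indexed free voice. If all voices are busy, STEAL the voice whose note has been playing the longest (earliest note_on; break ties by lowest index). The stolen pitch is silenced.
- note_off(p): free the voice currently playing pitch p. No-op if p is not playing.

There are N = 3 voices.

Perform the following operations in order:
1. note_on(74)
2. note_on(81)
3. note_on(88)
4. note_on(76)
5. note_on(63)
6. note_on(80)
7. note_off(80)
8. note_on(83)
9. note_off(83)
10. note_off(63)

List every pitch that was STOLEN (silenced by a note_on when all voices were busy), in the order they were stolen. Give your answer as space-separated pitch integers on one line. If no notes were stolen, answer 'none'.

Answer: 74 81 88

Derivation:
Op 1: note_on(74): voice 0 is free -> assigned | voices=[74 - -]
Op 2: note_on(81): voice 1 is free -> assigned | voices=[74 81 -]
Op 3: note_on(88): voice 2 is free -> assigned | voices=[74 81 88]
Op 4: note_on(76): all voices busy, STEAL voice 0 (pitch 74, oldest) -> assign | voices=[76 81 88]
Op 5: note_on(63): all voices busy, STEAL voice 1 (pitch 81, oldest) -> assign | voices=[76 63 88]
Op 6: note_on(80): all voices busy, STEAL voice 2 (pitch 88, oldest) -> assign | voices=[76 63 80]
Op 7: note_off(80): free voice 2 | voices=[76 63 -]
Op 8: note_on(83): voice 2 is free -> assigned | voices=[76 63 83]
Op 9: note_off(83): free voice 2 | voices=[76 63 -]
Op 10: note_off(63): free voice 1 | voices=[76 - -]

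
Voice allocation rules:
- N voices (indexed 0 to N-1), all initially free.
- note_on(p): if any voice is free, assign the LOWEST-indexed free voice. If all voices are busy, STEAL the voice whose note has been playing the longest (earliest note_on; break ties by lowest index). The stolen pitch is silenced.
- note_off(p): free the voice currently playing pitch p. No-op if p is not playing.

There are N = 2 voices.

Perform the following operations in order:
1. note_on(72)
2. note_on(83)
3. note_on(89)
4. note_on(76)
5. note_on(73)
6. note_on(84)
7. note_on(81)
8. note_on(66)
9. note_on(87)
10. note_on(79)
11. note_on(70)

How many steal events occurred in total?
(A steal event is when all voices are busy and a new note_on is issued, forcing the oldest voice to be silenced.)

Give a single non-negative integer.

Answer: 9

Derivation:
Op 1: note_on(72): voice 0 is free -> assigned | voices=[72 -]
Op 2: note_on(83): voice 1 is free -> assigned | voices=[72 83]
Op 3: note_on(89): all voices busy, STEAL voice 0 (pitch 72, oldest) -> assign | voices=[89 83]
Op 4: note_on(76): all voices busy, STEAL voice 1 (pitch 83, oldest) -> assign | voices=[89 76]
Op 5: note_on(73): all voices busy, STEAL voice 0 (pitch 89, oldest) -> assign | voices=[73 76]
Op 6: note_on(84): all voices busy, STEAL voice 1 (pitch 76, oldest) -> assign | voices=[73 84]
Op 7: note_on(81): all voices busy, STEAL voice 0 (pitch 73, oldest) -> assign | voices=[81 84]
Op 8: note_on(66): all voices busy, STEAL voice 1 (pitch 84, oldest) -> assign | voices=[81 66]
Op 9: note_on(87): all voices busy, STEAL voice 0 (pitch 81, oldest) -> assign | voices=[87 66]
Op 10: note_on(79): all voices busy, STEAL voice 1 (pitch 66, oldest) -> assign | voices=[87 79]
Op 11: note_on(70): all voices busy, STEAL voice 0 (pitch 87, oldest) -> assign | voices=[70 79]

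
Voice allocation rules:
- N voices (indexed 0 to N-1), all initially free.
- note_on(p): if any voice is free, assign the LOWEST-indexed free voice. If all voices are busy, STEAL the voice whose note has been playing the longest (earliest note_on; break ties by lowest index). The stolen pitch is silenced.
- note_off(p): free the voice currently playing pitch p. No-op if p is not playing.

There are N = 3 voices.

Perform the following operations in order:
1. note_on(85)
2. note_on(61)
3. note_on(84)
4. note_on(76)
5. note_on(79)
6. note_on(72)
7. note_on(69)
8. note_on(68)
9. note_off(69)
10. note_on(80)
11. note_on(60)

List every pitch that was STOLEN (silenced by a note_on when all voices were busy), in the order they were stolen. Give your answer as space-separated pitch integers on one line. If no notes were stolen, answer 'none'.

Answer: 85 61 84 76 79 72

Derivation:
Op 1: note_on(85): voice 0 is free -> assigned | voices=[85 - -]
Op 2: note_on(61): voice 1 is free -> assigned | voices=[85 61 -]
Op 3: note_on(84): voice 2 is free -> assigned | voices=[85 61 84]
Op 4: note_on(76): all voices busy, STEAL voice 0 (pitch 85, oldest) -> assign | voices=[76 61 84]
Op 5: note_on(79): all voices busy, STEAL voice 1 (pitch 61, oldest) -> assign | voices=[76 79 84]
Op 6: note_on(72): all voices busy, STEAL voice 2 (pitch 84, oldest) -> assign | voices=[76 79 72]
Op 7: note_on(69): all voices busy, STEAL voice 0 (pitch 76, oldest) -> assign | voices=[69 79 72]
Op 8: note_on(68): all voices busy, STEAL voice 1 (pitch 79, oldest) -> assign | voices=[69 68 72]
Op 9: note_off(69): free voice 0 | voices=[- 68 72]
Op 10: note_on(80): voice 0 is free -> assigned | voices=[80 68 72]
Op 11: note_on(60): all voices busy, STEAL voice 2 (pitch 72, oldest) -> assign | voices=[80 68 60]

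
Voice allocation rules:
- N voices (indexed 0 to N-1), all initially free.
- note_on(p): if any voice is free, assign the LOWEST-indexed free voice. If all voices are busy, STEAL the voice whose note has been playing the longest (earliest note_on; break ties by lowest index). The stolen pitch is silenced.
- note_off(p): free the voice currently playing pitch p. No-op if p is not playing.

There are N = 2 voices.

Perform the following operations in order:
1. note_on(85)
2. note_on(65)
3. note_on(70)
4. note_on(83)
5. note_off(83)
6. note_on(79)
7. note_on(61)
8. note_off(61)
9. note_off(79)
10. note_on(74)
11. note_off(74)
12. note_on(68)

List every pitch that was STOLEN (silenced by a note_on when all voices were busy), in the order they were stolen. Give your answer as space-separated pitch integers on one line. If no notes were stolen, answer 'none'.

Op 1: note_on(85): voice 0 is free -> assigned | voices=[85 -]
Op 2: note_on(65): voice 1 is free -> assigned | voices=[85 65]
Op 3: note_on(70): all voices busy, STEAL voice 0 (pitch 85, oldest) -> assign | voices=[70 65]
Op 4: note_on(83): all voices busy, STEAL voice 1 (pitch 65, oldest) -> assign | voices=[70 83]
Op 5: note_off(83): free voice 1 | voices=[70 -]
Op 6: note_on(79): voice 1 is free -> assigned | voices=[70 79]
Op 7: note_on(61): all voices busy, STEAL voice 0 (pitch 70, oldest) -> assign | voices=[61 79]
Op 8: note_off(61): free voice 0 | voices=[- 79]
Op 9: note_off(79): free voice 1 | voices=[- -]
Op 10: note_on(74): voice 0 is free -> assigned | voices=[74 -]
Op 11: note_off(74): free voice 0 | voices=[- -]
Op 12: note_on(68): voice 0 is free -> assigned | voices=[68 -]

Answer: 85 65 70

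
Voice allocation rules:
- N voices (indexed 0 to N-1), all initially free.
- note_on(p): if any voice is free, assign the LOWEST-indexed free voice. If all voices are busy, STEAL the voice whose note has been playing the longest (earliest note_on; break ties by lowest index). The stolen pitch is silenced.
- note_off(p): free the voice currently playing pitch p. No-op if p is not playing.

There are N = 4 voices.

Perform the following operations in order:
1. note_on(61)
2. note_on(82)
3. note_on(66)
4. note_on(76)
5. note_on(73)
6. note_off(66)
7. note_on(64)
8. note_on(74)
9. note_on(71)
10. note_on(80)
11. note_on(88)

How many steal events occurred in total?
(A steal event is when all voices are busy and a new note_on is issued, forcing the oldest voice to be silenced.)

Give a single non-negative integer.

Op 1: note_on(61): voice 0 is free -> assigned | voices=[61 - - -]
Op 2: note_on(82): voice 1 is free -> assigned | voices=[61 82 - -]
Op 3: note_on(66): voice 2 is free -> assigned | voices=[61 82 66 -]
Op 4: note_on(76): voice 3 is free -> assigned | voices=[61 82 66 76]
Op 5: note_on(73): all voices busy, STEAL voice 0 (pitch 61, oldest) -> assign | voices=[73 82 66 76]
Op 6: note_off(66): free voice 2 | voices=[73 82 - 76]
Op 7: note_on(64): voice 2 is free -> assigned | voices=[73 82 64 76]
Op 8: note_on(74): all voices busy, STEAL voice 1 (pitch 82, oldest) -> assign | voices=[73 74 64 76]
Op 9: note_on(71): all voices busy, STEAL voice 3 (pitch 76, oldest) -> assign | voices=[73 74 64 71]
Op 10: note_on(80): all voices busy, STEAL voice 0 (pitch 73, oldest) -> assign | voices=[80 74 64 71]
Op 11: note_on(88): all voices busy, STEAL voice 2 (pitch 64, oldest) -> assign | voices=[80 74 88 71]

Answer: 5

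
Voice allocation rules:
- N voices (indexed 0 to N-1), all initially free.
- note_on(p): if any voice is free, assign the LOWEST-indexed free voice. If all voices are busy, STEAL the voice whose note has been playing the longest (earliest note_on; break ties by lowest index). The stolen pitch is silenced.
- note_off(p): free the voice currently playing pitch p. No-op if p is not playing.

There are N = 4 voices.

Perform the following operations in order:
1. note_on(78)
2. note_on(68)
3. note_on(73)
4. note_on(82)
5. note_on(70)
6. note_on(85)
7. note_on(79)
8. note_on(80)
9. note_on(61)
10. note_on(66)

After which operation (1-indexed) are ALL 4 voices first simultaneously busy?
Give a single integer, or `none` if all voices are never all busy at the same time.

Answer: 4

Derivation:
Op 1: note_on(78): voice 0 is free -> assigned | voices=[78 - - -]
Op 2: note_on(68): voice 1 is free -> assigned | voices=[78 68 - -]
Op 3: note_on(73): voice 2 is free -> assigned | voices=[78 68 73 -]
Op 4: note_on(82): voice 3 is free -> assigned | voices=[78 68 73 82]
Op 5: note_on(70): all voices busy, STEAL voice 0 (pitch 78, oldest) -> assign | voices=[70 68 73 82]
Op 6: note_on(85): all voices busy, STEAL voice 1 (pitch 68, oldest) -> assign | voices=[70 85 73 82]
Op 7: note_on(79): all voices busy, STEAL voice 2 (pitch 73, oldest) -> assign | voices=[70 85 79 82]
Op 8: note_on(80): all voices busy, STEAL voice 3 (pitch 82, oldest) -> assign | voices=[70 85 79 80]
Op 9: note_on(61): all voices busy, STEAL voice 0 (pitch 70, oldest) -> assign | voices=[61 85 79 80]
Op 10: note_on(66): all voices busy, STEAL voice 1 (pitch 85, oldest) -> assign | voices=[61 66 79 80]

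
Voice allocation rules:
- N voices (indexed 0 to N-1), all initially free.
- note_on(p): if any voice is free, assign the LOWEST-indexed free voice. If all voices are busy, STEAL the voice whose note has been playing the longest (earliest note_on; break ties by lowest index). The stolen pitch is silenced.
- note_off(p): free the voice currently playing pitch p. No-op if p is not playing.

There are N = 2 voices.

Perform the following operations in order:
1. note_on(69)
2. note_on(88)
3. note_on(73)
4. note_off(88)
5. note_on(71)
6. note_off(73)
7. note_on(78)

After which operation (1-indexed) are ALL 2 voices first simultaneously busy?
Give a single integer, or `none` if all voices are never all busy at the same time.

Answer: 2

Derivation:
Op 1: note_on(69): voice 0 is free -> assigned | voices=[69 -]
Op 2: note_on(88): voice 1 is free -> assigned | voices=[69 88]
Op 3: note_on(73): all voices busy, STEAL voice 0 (pitch 69, oldest) -> assign | voices=[73 88]
Op 4: note_off(88): free voice 1 | voices=[73 -]
Op 5: note_on(71): voice 1 is free -> assigned | voices=[73 71]
Op 6: note_off(73): free voice 0 | voices=[- 71]
Op 7: note_on(78): voice 0 is free -> assigned | voices=[78 71]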